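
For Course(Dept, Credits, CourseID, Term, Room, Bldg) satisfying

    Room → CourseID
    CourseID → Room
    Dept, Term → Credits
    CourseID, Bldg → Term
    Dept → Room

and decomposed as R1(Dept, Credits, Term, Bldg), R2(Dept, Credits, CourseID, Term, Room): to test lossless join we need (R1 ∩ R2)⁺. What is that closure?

R1 ∩ R2 = {Dept, Credits, Term}.
Dept → Room applies, adding Room
Room → CourseID applies, adding CourseID
Closure: {Dept, Credits, CourseID, Term, Room}.

Dept, Credits, CourseID, Term, Room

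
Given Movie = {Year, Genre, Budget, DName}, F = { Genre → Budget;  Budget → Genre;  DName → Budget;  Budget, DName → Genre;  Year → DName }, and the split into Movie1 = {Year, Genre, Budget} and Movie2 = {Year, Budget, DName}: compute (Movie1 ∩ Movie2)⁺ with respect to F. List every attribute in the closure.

Movie1 ∩ Movie2 = {Year, Budget}.
Budget → Genre applies, adding Genre
Year → DName applies, adding DName
Closure: {Year, Genre, Budget, DName}.

Year, Genre, Budget, DName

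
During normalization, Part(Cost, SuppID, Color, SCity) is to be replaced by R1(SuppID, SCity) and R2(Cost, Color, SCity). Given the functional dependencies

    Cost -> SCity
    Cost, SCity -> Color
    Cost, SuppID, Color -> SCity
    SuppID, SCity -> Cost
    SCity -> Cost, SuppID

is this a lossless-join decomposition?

Yes

Common attributes: R1 ∩ R2 = {SCity}.
Closure of {SCity}: SCity → Cost, SuppID applies, adding Cost, SuppID; Cost, SCity → Color applies, adding Color. So (SCity)⁺ = {Cost, SuppID, Color, SCity}.
This closure contains every attribute of R1, so R1 ∩ R2 → R1. The join is lossless.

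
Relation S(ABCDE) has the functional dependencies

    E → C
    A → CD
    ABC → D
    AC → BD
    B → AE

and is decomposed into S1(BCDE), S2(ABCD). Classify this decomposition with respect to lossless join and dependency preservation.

lossless and dependency-preserving

Lossless test: (BCD)⁺ = {ABCDE}, which contains all of one fragment — lossless.
Dependency preservation: B → AE is not contained in any single fragment, but the restricted closure of its left-hand side across the fragments still reaches the right-hand side; the remaining FDs each lie inside some fragment. All dependencies are preserved.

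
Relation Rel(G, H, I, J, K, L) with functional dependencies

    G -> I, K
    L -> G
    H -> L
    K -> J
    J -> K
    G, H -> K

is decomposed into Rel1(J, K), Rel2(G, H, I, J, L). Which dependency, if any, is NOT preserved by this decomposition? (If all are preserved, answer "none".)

G → I, K: restricted closure across fragments reaches I, K.
L → G lies within Rel2.
H → L lies within Rel2.
K → J lies within Rel1.
J → K lies within Rel1.
G, H → K: restricted closure across fragments reaches K.
Every dependency is enforceable on the fragments, so the decomposition is dependency-preserving.

none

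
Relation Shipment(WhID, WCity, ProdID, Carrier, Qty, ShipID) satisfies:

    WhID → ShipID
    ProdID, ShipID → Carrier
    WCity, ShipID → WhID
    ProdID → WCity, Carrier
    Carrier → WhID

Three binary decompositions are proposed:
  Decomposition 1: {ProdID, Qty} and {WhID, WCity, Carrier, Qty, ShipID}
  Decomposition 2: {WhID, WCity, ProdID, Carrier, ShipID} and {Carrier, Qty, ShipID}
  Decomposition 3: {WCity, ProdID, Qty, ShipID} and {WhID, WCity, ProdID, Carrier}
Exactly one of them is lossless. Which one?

Decomposition 3

Decomposition 1: common = {Qty}, closure = {Qty} → lossy.
Decomposition 2: common = {Carrier, ShipID}, closure = {WhID, Carrier, ShipID} → lossy.
Decomposition 3: common = {WCity, ProdID}, closure = {WhID, WCity, ProdID, Carrier, ShipID} → lossless.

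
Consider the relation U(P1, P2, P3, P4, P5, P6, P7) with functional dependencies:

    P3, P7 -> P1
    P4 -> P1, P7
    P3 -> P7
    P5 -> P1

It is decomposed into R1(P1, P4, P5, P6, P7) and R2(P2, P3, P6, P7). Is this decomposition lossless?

No

Common attributes: R1 ∩ R2 = {P6, P7}.
No dependency enlarges {P6, P7}, so (P6, P7)⁺ = {P6, P7}.
The closure contains neither all of R1 = {P1, P4, P5, P6, P7} nor all of R2 = {P2, P3, P6, P7}, so the common attributes are not a superkey of either fragment. The join is lossy.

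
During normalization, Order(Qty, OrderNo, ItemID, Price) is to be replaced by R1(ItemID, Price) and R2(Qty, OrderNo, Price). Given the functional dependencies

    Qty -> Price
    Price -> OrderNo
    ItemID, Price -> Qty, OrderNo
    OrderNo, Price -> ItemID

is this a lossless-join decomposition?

Yes

Common attributes: R1 ∩ R2 = {Price}.
Closure of {Price}: Price → OrderNo applies, adding OrderNo; OrderNo, Price → ItemID applies, adding ItemID; ItemID, Price → Qty, OrderNo applies, adding Qty. So (Price)⁺ = {Qty, OrderNo, ItemID, Price}.
This closure contains every attribute of R1, so R1 ∩ R2 → R1. The join is lossless.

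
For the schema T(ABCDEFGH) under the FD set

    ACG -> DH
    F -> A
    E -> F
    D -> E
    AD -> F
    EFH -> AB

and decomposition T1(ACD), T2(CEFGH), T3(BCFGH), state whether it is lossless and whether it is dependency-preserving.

Lossless test (chase): Rows 2 and 3 agree on F; apply F→A and equate their A entries. Rows 2 and 3 agree on ACG; apply ACG→DH and equate their DH entries. Rows 2 and 3 agree on D; apply D→E and equate their E entries. Rows 2 and 3 agree on EFH; apply EFH→AB and equate their AB entries. No row becomes fully distinguished — the join is lossy.
Dependency preservation: the restricted closure of {ACG} across the fragments never reaches {DH}, so ACG → DH cannot be enforced without a join — not preserved.

lossy and not dependency-preserving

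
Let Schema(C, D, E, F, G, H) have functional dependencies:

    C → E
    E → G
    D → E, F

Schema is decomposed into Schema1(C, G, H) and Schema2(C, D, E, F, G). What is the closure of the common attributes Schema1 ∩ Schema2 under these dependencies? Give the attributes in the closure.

C, E, G

Schema1 ∩ Schema2 = {C, G}.
C → E applies, adding E
Closure: {C, E, G}.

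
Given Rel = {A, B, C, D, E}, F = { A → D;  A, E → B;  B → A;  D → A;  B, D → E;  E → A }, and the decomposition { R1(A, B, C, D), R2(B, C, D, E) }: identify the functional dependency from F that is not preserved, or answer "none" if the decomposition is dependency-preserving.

A → D lies within R1.
A, E → B: restricted closure across fragments reaches B.
B → A lies within R1.
D → A lies within R1.
B, D → E lies within R2.
E → A: restricted closure across fragments reaches A.
Every dependency is enforceable on the fragments, so the decomposition is dependency-preserving.

none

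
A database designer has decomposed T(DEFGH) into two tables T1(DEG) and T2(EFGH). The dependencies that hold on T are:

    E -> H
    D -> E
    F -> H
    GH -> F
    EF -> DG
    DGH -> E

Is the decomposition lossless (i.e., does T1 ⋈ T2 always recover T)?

Common attributes: T1 ∩ T2 = {EG}.
Closure of {EG}: E → H applies, adding H; GH → F applies, adding F; EF → DG applies, adding D. So (EG)⁺ = {DEFGH}.
This closure contains every attribute of T1, so T1 ∩ T2 → T1. The join is lossless.

Yes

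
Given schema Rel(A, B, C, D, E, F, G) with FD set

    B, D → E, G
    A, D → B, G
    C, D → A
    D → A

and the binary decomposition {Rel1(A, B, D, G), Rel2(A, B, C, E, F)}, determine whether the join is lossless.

Common attributes: Rel1 ∩ Rel2 = {A, B}.
No dependency enlarges {A, B}, so (A, B)⁺ = {A, B}.
The closure contains neither all of Rel1 = {A, B, D, G} nor all of Rel2 = {A, B, C, E, F}, so the common attributes are not a superkey of either fragment. The join is lossy.

No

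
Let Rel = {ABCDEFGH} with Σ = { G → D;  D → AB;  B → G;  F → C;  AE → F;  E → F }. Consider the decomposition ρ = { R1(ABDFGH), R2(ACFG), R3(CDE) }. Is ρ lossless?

No

Chase test. Columns are ABCDEFGH; row i has aⱼ where attribute j ∈ Ri, else bᵢⱼ.
Initial tableau (one row per fragment):
  row 1: a1 a2 b13 a4 b15 a6 a7 a8
  row 2: a1 b22 a3 b24 b25 a6 a7 b28
  row 3: b31 b32 a3 a4 a5 b36 b37 b38
Rows 1 and 2 agree on G; apply G→D and equate their D entries.
Rows 1 and 2 agree on D; apply D→AB and equate their AB entries.
Rows 1 and 3 agree on D; apply D→AB and equate their AB entries.
Rows 1 and 3 agree on B; apply B→G and equate their G entries.
Rows 1 and 2 agree on F; apply F→C and equate their C entries.
No row becomes fully distinguished — the join is lossy.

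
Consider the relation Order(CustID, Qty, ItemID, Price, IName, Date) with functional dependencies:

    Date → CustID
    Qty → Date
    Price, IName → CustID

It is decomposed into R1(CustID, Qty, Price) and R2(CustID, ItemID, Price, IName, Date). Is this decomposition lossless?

Common attributes: R1 ∩ R2 = {CustID, Price}.
No dependency enlarges {CustID, Price}, so (CustID, Price)⁺ = {CustID, Price}.
The closure contains neither all of R1 = {CustID, Qty, Price} nor all of R2 = {CustID, ItemID, Price, IName, Date}, so the common attributes are not a superkey of either fragment. The join is lossy.

No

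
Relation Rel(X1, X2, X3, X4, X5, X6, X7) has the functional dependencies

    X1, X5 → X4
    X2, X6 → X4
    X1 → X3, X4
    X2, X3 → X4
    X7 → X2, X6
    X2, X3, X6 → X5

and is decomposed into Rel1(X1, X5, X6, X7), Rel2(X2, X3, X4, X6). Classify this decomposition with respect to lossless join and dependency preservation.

lossy and not dependency-preserving

Lossless test: (X6)⁺ = {X6}, which is a superkey of neither fragment — lossy.
Dependency preservation: the restricted closure of {X1, X5} across the fragments never reaches {X4}, so X1, X5 → X4 cannot be enforced without a join — not preserved.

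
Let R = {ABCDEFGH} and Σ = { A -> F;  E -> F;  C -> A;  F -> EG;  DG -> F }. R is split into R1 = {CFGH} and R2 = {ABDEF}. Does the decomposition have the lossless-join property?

Common attributes: R1 ∩ R2 = {F}.
Closure of {F}: F → EG applies, adding EG. So (F)⁺ = {EFG}.
The closure contains neither all of R1 = {CFGH} nor all of R2 = {ABDEF}, so the common attributes are not a superkey of either fragment. The join is lossy.

No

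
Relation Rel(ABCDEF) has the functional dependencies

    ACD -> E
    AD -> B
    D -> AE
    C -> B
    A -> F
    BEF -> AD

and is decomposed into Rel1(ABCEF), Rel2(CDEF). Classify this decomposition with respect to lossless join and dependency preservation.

lossless but not dependency-preserving

Lossless test: (CEF)⁺ = {ABCDEF}, which contains all of one fragment — lossless.
Dependency preservation: the restricted closure of {AD} across the fragments never reaches {B}, so AD → B cannot be enforced without a join — not preserved.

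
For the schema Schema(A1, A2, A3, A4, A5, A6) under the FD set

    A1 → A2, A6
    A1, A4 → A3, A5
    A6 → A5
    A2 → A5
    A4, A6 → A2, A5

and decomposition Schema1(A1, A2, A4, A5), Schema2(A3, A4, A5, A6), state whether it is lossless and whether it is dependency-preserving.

lossy and not dependency-preserving

Lossless test: (A4, A5)⁺ = {A4, A5}, which is a superkey of neither fragment — lossy.
Dependency preservation: the restricted closure of {A1} across the fragments never reaches {A2, A6}, so A1 → A2, A6 cannot be enforced without a join — not preserved.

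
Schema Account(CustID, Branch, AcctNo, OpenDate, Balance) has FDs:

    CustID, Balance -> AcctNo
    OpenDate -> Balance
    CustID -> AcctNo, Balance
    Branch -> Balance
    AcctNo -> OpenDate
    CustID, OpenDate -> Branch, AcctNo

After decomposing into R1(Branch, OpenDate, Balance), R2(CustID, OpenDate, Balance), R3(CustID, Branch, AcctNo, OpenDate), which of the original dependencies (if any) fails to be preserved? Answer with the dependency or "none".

CustID, Balance → AcctNo: restricted closure across fragments reaches AcctNo.
OpenDate → Balance lies within R1.
CustID → AcctNo, Balance: restricted closure across fragments reaches AcctNo, Balance.
Branch → Balance lies within R1.
AcctNo → OpenDate lies within R3.
CustID, OpenDate → Branch, AcctNo lies within R3.
Every dependency is enforceable on the fragments, so the decomposition is dependency-preserving.

none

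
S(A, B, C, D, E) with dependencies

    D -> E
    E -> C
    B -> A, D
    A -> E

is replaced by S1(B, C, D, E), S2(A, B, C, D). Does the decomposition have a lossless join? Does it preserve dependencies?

lossless but not dependency-preserving

Lossless test: (B, C, D)⁺ = {A, B, C, D, E}, which contains all of one fragment — lossless.
Dependency preservation: the restricted closure of {A} across the fragments never reaches {E}, so A → E cannot be enforced without a join — not preserved.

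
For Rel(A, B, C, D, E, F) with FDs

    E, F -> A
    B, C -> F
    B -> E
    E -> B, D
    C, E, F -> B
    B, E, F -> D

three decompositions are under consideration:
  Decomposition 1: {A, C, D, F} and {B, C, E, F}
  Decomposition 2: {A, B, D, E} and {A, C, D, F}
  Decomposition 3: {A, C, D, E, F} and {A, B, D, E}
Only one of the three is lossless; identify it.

Decomposition 1: common = {C, F}, closure = {C, F} → lossy.
Decomposition 2: common = {A, D}, closure = {A, D} → lossy.
Decomposition 3: common = {A, D, E}, closure = {A, B, D, E} → lossless.

Decomposition 3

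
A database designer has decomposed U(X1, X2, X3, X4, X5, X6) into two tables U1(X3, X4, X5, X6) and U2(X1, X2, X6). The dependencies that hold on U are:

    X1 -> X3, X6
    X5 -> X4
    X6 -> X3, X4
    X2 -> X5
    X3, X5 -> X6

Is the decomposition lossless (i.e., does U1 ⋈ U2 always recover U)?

Common attributes: U1 ∩ U2 = {X6}.
Closure of {X6}: X6 → X3, X4 applies, adding X3, X4. So (X6)⁺ = {X3, X4, X6}.
The closure contains neither all of U1 = {X3, X4, X5, X6} nor all of U2 = {X1, X2, X6}, so the common attributes are not a superkey of either fragment. The join is lossy.

No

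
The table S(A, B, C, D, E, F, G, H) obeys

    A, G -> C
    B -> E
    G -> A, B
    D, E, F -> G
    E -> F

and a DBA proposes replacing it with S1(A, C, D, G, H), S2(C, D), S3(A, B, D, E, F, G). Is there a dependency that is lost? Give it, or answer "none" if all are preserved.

none

A, G → C lies within S1.
B → E lies within S3.
G → A, B lies within S3.
D, E, F → G lies within S3.
E → F lies within S3.
Every dependency is enforceable on the fragments, so the decomposition is dependency-preserving.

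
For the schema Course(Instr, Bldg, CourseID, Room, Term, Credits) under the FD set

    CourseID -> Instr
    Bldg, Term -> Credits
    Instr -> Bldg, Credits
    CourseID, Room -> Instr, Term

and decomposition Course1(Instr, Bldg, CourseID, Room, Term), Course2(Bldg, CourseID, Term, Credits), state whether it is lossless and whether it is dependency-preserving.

Lossless test: (Bldg, CourseID, Term)⁺ = {Instr, Bldg, CourseID, Term, Credits}, which contains all of one fragment — lossless.
Dependency preservation: the restricted closure of {Instr} across the fragments never reaches {Bldg, Credits}, so Instr → Bldg, Credits cannot be enforced without a join — not preserved.

lossless but not dependency-preserving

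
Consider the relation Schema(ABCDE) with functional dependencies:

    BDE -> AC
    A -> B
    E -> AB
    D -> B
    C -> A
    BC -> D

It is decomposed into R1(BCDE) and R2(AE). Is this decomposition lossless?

Common attributes: R1 ∩ R2 = {E}.
Closure of {E}: E → AB applies, adding AB. So (E)⁺ = {ABE}.
This closure contains every attribute of R2, so R1 ∩ R2 → R2. The join is lossless.

Yes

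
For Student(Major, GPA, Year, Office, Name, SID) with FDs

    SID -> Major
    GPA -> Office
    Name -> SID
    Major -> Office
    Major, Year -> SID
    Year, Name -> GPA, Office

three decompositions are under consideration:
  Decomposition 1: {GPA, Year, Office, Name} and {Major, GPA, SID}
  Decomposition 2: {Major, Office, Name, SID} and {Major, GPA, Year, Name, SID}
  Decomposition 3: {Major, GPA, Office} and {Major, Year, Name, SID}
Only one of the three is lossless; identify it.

Decomposition 2

Decomposition 1: common = {GPA}, closure = {GPA, Office} → lossy.
Decomposition 2: common = {Major, Name, SID}, closure = {Major, Office, Name, SID} → lossless.
Decomposition 3: common = {Major}, closure = {Major, Office} → lossy.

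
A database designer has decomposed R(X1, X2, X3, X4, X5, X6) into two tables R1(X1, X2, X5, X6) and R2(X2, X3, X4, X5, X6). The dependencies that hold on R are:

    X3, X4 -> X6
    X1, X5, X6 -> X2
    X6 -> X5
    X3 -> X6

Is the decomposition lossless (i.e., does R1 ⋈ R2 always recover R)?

No

Common attributes: R1 ∩ R2 = {X2, X5, X6}.
No dependency enlarges {X2, X5, X6}, so (X2, X5, X6)⁺ = {X2, X5, X6}.
The closure contains neither all of R1 = {X1, X2, X5, X6} nor all of R2 = {X2, X3, X4, X5, X6}, so the common attributes are not a superkey of either fragment. The join is lossy.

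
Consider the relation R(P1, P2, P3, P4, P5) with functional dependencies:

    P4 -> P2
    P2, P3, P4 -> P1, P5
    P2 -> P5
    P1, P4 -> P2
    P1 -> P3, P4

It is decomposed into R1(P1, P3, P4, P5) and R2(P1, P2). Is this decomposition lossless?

Common attributes: R1 ∩ R2 = {P1}.
Closure of {P1}: P1 → P3, P4 applies, adding P3, P4; P4 → P2 applies, adding P2; P2, P3, P4 → P1, P5 applies, adding P5. So (P1)⁺ = {P1, P2, P3, P4, P5}.
This closure contains every attribute of R1, so R1 ∩ R2 → R1. The join is lossless.

Yes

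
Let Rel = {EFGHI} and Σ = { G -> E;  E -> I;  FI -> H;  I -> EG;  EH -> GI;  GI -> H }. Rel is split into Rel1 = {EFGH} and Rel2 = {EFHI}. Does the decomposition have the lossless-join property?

Common attributes: Rel1 ∩ Rel2 = {EFH}.
Closure of {EFH}: E → I applies, adding I; I → EG applies, adding G. So (EFH)⁺ = {EFGHI}.
This closure contains every attribute of Rel1, so Rel1 ∩ Rel2 → Rel1. The join is lossless.

Yes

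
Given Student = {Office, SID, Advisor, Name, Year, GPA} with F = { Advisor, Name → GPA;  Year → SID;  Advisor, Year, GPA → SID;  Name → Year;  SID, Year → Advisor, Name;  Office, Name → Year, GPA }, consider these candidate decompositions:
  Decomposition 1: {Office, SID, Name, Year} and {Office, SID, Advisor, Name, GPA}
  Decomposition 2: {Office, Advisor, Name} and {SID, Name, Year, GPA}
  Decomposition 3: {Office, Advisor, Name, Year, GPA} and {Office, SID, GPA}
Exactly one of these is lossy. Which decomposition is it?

Decomposition 3

Decomposition 1: common = {Office, SID, Name}, closure = {Office, SID, Advisor, Name, Year, GPA} → lossless.
Decomposition 2: common = {Name}, closure = {SID, Advisor, Name, Year, GPA} → lossless.
Decomposition 3: common = {Office, GPA}, closure = {Office, GPA} → lossy.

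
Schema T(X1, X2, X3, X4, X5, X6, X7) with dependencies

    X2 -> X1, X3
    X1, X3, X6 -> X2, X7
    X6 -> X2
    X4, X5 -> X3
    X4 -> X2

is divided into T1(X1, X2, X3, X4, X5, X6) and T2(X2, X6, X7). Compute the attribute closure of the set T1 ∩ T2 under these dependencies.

T1 ∩ T2 = {X2, X6}.
X2 → X1, X3 applies, adding X1, X3
X1, X3, X6 → X2, X7 applies, adding X7
Closure: {X1, X2, X3, X6, X7}.

X1, X2, X3, X6, X7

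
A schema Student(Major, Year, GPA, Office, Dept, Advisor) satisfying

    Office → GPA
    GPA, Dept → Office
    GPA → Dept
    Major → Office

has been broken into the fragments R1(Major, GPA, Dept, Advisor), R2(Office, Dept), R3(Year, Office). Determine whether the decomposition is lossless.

Chase test. Columns are Major, Year, GPA, Office, Dept, Advisor; row i has aⱼ where attribute j ∈ Ri, else bᵢⱼ.
Initial tableau (one row per fragment):
  row 1: a1 b12 a3 b14 a5 a6
  row 2: b21 b22 b23 a4 a5 b26
  row 3: b31 a2 b33 a4 b35 b36
Rows 2 and 3 agree on Office; apply Office→GPA and equate their GPA entries.
Rows 2 and 3 agree on GPA; apply GPA→Dept and equate their Dept entries.
No row becomes fully distinguished — the join is lossy.

No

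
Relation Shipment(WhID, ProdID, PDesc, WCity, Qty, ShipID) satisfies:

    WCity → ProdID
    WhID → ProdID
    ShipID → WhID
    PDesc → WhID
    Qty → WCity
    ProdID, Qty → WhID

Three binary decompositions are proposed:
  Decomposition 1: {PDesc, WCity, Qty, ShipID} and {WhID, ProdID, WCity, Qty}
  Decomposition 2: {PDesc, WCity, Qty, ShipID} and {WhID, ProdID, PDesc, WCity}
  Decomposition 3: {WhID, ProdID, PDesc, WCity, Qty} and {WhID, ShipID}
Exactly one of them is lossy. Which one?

Decomposition 1: common = {WCity, Qty}, closure = {WhID, ProdID, WCity, Qty} → lossless.
Decomposition 2: common = {PDesc, WCity}, closure = {WhID, ProdID, PDesc, WCity} → lossless.
Decomposition 3: common = {WhID}, closure = {WhID, ProdID} → lossy.

Decomposition 3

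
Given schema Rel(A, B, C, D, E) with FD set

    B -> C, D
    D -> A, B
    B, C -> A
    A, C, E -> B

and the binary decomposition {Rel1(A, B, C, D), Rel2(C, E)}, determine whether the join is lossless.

Common attributes: Rel1 ∩ Rel2 = {C}.
No dependency enlarges {C}, so (C)⁺ = {C}.
The closure contains neither all of Rel1 = {A, B, C, D} nor all of Rel2 = {C, E}, so the common attributes are not a superkey of either fragment. The join is lossy.

No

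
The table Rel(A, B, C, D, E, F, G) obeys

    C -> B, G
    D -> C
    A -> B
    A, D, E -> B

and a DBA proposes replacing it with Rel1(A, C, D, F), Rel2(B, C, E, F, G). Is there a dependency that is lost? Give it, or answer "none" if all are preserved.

Check A → B: no single fragment contains all of {A, B}, and the restricted closure of {A} across the fragments never reaches {B}.
C → B, G is preserved.
D → C is preserved.
A, D, E → B is preserved.

A -> B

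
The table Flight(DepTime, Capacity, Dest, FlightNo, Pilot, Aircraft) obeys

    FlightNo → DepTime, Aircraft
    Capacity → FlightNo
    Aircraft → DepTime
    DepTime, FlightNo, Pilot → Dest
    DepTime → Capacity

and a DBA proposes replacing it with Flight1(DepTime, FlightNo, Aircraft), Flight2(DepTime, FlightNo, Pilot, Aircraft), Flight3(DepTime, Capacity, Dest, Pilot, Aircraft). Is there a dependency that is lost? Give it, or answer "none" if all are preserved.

FlightNo → DepTime, Aircraft lies within Flight1.
Capacity → FlightNo: restricted closure across fragments reaches FlightNo.
Aircraft → DepTime lies within Flight1.
DepTime, FlightNo, Pilot → Dest: restricted closure across fragments reaches Dest.
DepTime → Capacity lies within Flight3.
Every dependency is enforceable on the fragments, so the decomposition is dependency-preserving.

none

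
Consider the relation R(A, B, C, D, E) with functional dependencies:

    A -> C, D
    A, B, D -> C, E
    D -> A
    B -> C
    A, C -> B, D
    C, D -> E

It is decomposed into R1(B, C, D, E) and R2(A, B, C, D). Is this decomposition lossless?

Common attributes: R1 ∩ R2 = {B, C, D}.
Closure of {B, C, D}: D → A applies, adding A; C, D → E applies, adding E. So (B, C, D)⁺ = {A, B, C, D, E}.
This closure contains every attribute of R1, so R1 ∩ R2 → R1. The join is lossless.

Yes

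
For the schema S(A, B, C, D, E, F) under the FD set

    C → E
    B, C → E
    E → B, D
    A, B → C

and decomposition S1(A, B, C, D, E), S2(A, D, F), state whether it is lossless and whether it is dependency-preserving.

Lossless test: (A, D)⁺ = {A, D}, which is a superkey of neither fragment — lossy.
Dependency preservation: every FD's attributes lie within a single fragment, so each can be enforced locally — preserved.

lossy but dependency-preserving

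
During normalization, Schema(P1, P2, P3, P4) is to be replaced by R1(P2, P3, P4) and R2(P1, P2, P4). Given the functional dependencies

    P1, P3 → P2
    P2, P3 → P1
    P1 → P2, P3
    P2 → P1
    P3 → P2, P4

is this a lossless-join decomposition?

Yes

Common attributes: R1 ∩ R2 = {P2, P4}.
Closure of {P2, P4}: P2 → P1 applies, adding P1; P1 → P2, P3 applies, adding P3. So (P2, P4)⁺ = {P1, P2, P3, P4}.
This closure contains every attribute of R1, so R1 ∩ R2 → R1. The join is lossless.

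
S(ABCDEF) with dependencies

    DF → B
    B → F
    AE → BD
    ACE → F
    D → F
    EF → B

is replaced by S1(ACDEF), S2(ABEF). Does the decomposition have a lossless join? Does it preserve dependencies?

Lossless test: (AEF)⁺ = {ABDEF}, which contains all of one fragment — lossless.
Dependency preservation: the restricted closure of {DF} across the fragments never reaches {B}, so DF → B cannot be enforced without a join — not preserved.

lossless but not dependency-preserving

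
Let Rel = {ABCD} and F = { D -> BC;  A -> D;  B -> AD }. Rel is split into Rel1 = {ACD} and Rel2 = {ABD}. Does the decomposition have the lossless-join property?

Common attributes: Rel1 ∩ Rel2 = {AD}.
Closure of {AD}: D → BC applies, adding BC. So (AD)⁺ = {ABCD}.
This closure contains every attribute of Rel1, so Rel1 ∩ Rel2 → Rel1. The join is lossless.

Yes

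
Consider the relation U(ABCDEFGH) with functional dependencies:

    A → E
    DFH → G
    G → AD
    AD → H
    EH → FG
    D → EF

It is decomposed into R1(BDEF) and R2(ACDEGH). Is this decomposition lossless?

No

Common attributes: R1 ∩ R2 = {DE}.
Closure of {DE}: D → EF applies, adding F. So (DE)⁺ = {DEF}.
The closure contains neither all of R1 = {BDEF} nor all of R2 = {ACDEGH}, so the common attributes are not a superkey of either fragment. The join is lossy.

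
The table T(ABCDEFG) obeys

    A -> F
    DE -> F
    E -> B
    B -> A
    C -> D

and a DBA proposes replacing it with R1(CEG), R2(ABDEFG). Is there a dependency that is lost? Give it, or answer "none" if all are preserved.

Check C → D: no single fragment contains all of {CD}, and the restricted closure of {C} across the fragments never reaches {D}.
A → F is preserved.
DE → F is preserved.
E → B is preserved.
B → A is preserved.

C -> D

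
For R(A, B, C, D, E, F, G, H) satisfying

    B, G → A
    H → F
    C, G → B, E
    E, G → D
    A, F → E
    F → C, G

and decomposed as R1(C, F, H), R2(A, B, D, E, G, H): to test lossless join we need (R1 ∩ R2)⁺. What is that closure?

A, B, C, D, E, F, G, H

R1 ∩ R2 = {H}.
H → F applies, adding F
F → C, G applies, adding C, G
C, G → B, E applies, adding B, E
E, G → D applies, adding D
B, G → A applies, adding A
Closure: {A, B, C, D, E, F, G, H}.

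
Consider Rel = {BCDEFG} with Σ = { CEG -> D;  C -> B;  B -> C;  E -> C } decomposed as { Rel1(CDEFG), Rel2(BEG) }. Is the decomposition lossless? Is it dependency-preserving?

Lossless test: (EG)⁺ = {BCDEG}, which contains all of one fragment — lossless.
Dependency preservation: the restricted closure of {C} across the fragments never reaches {B}, so C → B cannot be enforced without a join — not preserved.

lossless but not dependency-preserving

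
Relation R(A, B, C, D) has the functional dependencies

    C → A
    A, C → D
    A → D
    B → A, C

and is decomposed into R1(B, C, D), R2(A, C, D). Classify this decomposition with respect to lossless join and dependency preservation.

Lossless test: (C, D)⁺ = {A, C, D}, which contains all of one fragment — lossless.
Dependency preservation: B → A, C is not contained in any single fragment, but the restricted closure of its left-hand side across the fragments still reaches the right-hand side; the remaining FDs each lie inside some fragment. All dependencies are preserved.

lossless and dependency-preserving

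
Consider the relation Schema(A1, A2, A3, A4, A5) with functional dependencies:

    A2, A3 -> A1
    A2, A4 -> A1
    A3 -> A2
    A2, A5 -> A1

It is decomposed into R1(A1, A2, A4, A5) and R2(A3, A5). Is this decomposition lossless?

Common attributes: R1 ∩ R2 = {A5}.
No dependency enlarges {A5}, so (A5)⁺ = {A5}.
The closure contains neither all of R1 = {A1, A2, A4, A5} nor all of R2 = {A3, A5}, so the common attributes are not a superkey of either fragment. The join is lossy.

No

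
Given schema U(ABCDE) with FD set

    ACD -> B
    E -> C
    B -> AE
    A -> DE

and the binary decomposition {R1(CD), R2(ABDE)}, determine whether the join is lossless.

Common attributes: R1 ∩ R2 = {D}.
No dependency enlarges {D}, so (D)⁺ = {D}.
The closure contains neither all of R1 = {CD} nor all of R2 = {ABDE}, so the common attributes are not a superkey of either fragment. The join is lossy.

No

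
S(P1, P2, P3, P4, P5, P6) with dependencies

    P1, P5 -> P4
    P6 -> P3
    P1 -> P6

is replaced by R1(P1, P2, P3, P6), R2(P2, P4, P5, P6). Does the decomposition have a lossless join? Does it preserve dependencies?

lossy and not dependency-preserving

Lossless test: (P2, P6)⁺ = {P2, P3, P6}, which is a superkey of neither fragment — lossy.
Dependency preservation: the restricted closure of {P1, P5} across the fragments never reaches {P4}, so P1, P5 → P4 cannot be enforced without a join — not preserved.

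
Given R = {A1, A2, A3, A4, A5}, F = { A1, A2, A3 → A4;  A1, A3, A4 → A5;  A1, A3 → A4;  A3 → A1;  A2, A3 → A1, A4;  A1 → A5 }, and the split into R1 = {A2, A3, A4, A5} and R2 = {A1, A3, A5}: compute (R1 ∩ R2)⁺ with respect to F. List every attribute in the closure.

R1 ∩ R2 = {A3, A5}.
A3 → A1 applies, adding A1
A1, A3 → A4 applies, adding A4
Closure: {A1, A3, A4, A5}.

A1, A3, A4, A5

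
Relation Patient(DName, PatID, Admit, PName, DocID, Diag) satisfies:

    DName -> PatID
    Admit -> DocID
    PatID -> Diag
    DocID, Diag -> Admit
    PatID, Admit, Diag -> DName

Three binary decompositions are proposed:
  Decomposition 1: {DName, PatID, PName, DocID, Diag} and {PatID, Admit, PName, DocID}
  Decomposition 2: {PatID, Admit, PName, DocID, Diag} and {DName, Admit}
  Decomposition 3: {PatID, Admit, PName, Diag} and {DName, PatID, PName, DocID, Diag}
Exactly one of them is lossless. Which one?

Decomposition 1: common = {PatID, PName, DocID}, closure = {DName, PatID, Admit, PName, DocID, Diag} → lossless.
Decomposition 2: common = {Admit}, closure = {Admit, DocID} → lossy.
Decomposition 3: common = {PatID, PName, Diag}, closure = {PatID, PName, Diag} → lossy.

Decomposition 1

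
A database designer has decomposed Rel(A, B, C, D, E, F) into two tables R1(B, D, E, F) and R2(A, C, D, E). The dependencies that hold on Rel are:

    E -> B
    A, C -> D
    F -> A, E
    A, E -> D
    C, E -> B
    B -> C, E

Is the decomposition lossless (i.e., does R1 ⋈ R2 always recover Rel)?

No

Common attributes: R1 ∩ R2 = {D, E}.
Closure of {D, E}: E → B applies, adding B; B → C, E applies, adding C. So (D, E)⁺ = {B, C, D, E}.
The closure contains neither all of R1 = {B, D, E, F} nor all of R2 = {A, C, D, E}, so the common attributes are not a superkey of either fragment. The join is lossy.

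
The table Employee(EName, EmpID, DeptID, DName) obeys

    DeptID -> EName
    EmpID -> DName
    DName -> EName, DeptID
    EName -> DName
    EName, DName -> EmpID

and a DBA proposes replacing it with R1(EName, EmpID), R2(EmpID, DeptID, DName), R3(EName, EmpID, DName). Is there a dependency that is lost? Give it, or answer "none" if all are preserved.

DeptID → EName: restricted closure across fragments reaches EName.
EmpID → DName lies within R2.
DName → EName, DeptID: restricted closure across fragments reaches EName, DeptID.
EName → DName lies within R3.
EName, DName → EmpID lies within R3.
Every dependency is enforceable on the fragments, so the decomposition is dependency-preserving.

none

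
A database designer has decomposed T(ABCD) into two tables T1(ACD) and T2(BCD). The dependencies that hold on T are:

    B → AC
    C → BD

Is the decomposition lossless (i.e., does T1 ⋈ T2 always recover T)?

Yes

Common attributes: T1 ∩ T2 = {CD}.
Closure of {CD}: C → BD applies, adding B; B → AC applies, adding A. So (CD)⁺ = {ABCD}.
This closure contains every attribute of T1, so T1 ∩ T2 → T1. The join is lossless.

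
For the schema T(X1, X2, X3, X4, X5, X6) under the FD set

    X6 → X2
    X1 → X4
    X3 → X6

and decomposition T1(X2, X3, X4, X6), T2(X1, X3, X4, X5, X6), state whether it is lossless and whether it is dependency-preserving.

Lossless test: (X3, X4, X6)⁺ = {X2, X3, X4, X6}, which contains all of one fragment — lossless.
Dependency preservation: every FD's attributes lie within a single fragment, so each can be enforced locally — preserved.

lossless and dependency-preserving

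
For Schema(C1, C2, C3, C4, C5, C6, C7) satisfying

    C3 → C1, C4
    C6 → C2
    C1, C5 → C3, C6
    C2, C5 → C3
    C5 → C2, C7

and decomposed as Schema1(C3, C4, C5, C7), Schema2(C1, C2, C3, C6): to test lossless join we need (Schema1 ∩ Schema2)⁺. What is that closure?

C1, C3, C4

Schema1 ∩ Schema2 = {C3}.
C3 → C1, C4 applies, adding C1, C4
Closure: {C1, C3, C4}.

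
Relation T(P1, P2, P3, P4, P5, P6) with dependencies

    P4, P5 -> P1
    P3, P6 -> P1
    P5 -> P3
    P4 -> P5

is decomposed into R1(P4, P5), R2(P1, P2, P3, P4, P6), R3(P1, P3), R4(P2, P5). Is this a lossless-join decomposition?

Chase test. Columns are P1, P2, P3, P4, P5, P6; row i has aⱼ where attribute j ∈ Ri, else bᵢⱼ.
Initial tableau (one row per fragment):
  row 1: b11 b12 b13 a4 a5 b16
  row 2: a1 a2 a3 a4 b25 a6
  row 3: a1 b32 a3 b34 b35 b36
  row 4: b41 a2 b43 b44 a5 b46
Rows 1 and 4 agree on P5; apply P5→P3 and equate their P3 entries.
Rows 1 and 2 agree on P4; apply P4→P5 and equate their P5 entries.
Rows 1 and 2 agree on P4, P5; apply P4, P5→P1 and equate their P1 entries.
Rows 1 and 2 agree on P5; apply P5→P3 and equate their P3 entries.
Row 2 is now all distinguished symbols — the join is lossless.

Yes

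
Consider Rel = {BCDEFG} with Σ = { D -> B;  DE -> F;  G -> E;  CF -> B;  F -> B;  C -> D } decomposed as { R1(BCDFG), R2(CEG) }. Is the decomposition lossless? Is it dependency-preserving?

Lossless test: (CG)⁺ = {BCDEFG}, which contains all of one fragment — lossless.
Dependency preservation: the restricted closure of {DE} across the fragments never reaches {F}, so DE → F cannot be enforced without a join — not preserved.

lossless but not dependency-preserving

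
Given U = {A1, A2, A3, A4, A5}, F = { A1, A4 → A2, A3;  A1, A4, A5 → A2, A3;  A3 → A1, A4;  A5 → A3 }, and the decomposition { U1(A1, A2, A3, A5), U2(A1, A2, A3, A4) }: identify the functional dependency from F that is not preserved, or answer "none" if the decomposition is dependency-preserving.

none

A1, A4 → A2, A3 lies within U2.
A1, A4, A5 → A2, A3: restricted closure across fragments reaches A2, A3.
A3 → A1, A4 lies within U2.
A5 → A3 lies within U1.
Every dependency is enforceable on the fragments, so the decomposition is dependency-preserving.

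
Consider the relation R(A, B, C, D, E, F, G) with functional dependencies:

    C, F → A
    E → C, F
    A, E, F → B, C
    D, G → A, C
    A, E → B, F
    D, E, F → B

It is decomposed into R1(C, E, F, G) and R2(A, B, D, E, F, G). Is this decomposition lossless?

Yes

Common attributes: R1 ∩ R2 = {E, F, G}.
Closure of {E, F, G}: E → C, F applies, adding C; C, F → A applies, adding A; A, E, F → B, C applies, adding B. So (E, F, G)⁺ = {A, B, C, E, F, G}.
This closure contains every attribute of R1, so R1 ∩ R2 → R1. The join is lossless.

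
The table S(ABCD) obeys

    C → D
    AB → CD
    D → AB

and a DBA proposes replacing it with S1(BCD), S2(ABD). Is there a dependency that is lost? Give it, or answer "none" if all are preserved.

none

C → D lies within S1.
AB → CD: restricted closure across fragments reaches CD.
D → AB lies within S2.
Every dependency is enforceable on the fragments, so the decomposition is dependency-preserving.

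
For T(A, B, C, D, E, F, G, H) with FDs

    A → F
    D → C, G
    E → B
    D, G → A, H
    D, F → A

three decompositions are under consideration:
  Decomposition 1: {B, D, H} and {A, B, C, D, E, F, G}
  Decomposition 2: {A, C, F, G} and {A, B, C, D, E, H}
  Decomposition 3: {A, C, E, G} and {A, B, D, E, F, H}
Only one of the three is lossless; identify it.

Decomposition 1: common = {B, D}, closure = {A, B, C, D, F, G, H} → lossless.
Decomposition 2: common = {A, C}, closure = {A, C, F} → lossy.
Decomposition 3: common = {A, E}, closure = {A, B, E, F} → lossy.

Decomposition 1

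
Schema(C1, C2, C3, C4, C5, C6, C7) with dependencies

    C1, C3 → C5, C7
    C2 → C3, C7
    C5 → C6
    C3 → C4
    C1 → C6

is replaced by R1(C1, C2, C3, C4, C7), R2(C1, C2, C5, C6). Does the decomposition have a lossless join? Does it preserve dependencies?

Lossless test: (C1, C2)⁺ = {C1, C2, C3, C4, C5, C6, C7}, which contains all of one fragment — lossless.
Dependency preservation: the restricted closure of {C1, C3} across the fragments never reaches {C5, C7}, so C1, C3 → C5, C7 cannot be enforced without a join — not preserved.

lossless but not dependency-preserving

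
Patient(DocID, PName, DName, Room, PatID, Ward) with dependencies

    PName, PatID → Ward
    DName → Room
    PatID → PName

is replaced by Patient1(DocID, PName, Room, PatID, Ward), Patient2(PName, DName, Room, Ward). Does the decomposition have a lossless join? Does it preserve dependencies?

Lossless test: (PName, Room, Ward)⁺ = {PName, Room, Ward}, which is a superkey of neither fragment — lossy.
Dependency preservation: every FD's attributes lie within a single fragment, so each can be enforced locally — preserved.

lossy but dependency-preserving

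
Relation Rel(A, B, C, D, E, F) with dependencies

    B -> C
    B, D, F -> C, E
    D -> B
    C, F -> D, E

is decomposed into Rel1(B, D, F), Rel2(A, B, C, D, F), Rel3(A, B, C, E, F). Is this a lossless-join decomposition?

Yes

Chase test. Columns are A, B, C, D, E, F; row i has aⱼ where attribute j ∈ Reli, else bᵢⱼ.
Initial tableau (one row per fragment):
  row 1: b11 a2 b13 a4 b15 a6
  row 2: a1 a2 a3 a4 b25 a6
  row 3: a1 a2 a3 b34 a5 a6
Rows 1 and 2 agree on B; apply B→C and equate their C entries.
Rows 1 and 2 agree on B, D, F; apply B, D, F→C, E and equate their C, E entries.
Rows 1 and 3 agree on C, F; apply C, F→D, E and equate their D, E entries.
Row 2 is now all distinguished symbols — the join is lossless.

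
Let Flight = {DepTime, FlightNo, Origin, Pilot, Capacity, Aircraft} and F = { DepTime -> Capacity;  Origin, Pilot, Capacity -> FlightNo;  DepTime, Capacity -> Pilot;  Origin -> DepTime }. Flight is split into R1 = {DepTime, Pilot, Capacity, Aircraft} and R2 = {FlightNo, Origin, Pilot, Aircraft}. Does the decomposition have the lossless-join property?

No

Common attributes: R1 ∩ R2 = {Pilot, Aircraft}.
No dependency enlarges {Pilot, Aircraft}, so (Pilot, Aircraft)⁺ = {Pilot, Aircraft}.
The closure contains neither all of R1 = {DepTime, Pilot, Capacity, Aircraft} nor all of R2 = {FlightNo, Origin, Pilot, Aircraft}, so the common attributes are not a superkey of either fragment. The join is lossy.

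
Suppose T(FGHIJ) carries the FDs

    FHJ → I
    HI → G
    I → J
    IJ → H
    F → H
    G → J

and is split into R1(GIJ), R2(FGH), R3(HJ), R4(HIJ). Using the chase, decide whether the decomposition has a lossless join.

Chase test. Columns are FGHIJ; row i has aⱼ where attribute j ∈ Ri, else bᵢⱼ.
Initial tableau (one row per fragment):
  row 1: b11 a2 b13 a4 a5
  row 2: a1 a2 a3 b24 b25
  row 3: b31 b32 a3 b34 a5
  row 4: b41 b42 a3 a4 a5
Rows 1 and 4 agree on IJ; apply IJ→H and equate their H entries.
Rows 1 and 2 agree on G; apply G→J and equate their J entries.
Rows 1 and 4 agree on HI; apply HI→G and equate their G entries.
No row becomes fully distinguished — the join is lossy.

No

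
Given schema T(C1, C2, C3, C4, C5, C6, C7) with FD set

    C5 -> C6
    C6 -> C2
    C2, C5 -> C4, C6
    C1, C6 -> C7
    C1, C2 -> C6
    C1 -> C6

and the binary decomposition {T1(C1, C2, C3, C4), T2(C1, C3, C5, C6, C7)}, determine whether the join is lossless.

No

Common attributes: T1 ∩ T2 = {C1, C3}.
Closure of {C1, C3}: C1 → C6 applies, adding C6; C6 → C2 applies, adding C2; C1, C6 → C7 applies, adding C7. So (C1, C3)⁺ = {C1, C2, C3, C6, C7}.
The closure contains neither all of T1 = {C1, C2, C3, C4} nor all of T2 = {C1, C3, C5, C6, C7}, so the common attributes are not a superkey of either fragment. The join is lossy.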